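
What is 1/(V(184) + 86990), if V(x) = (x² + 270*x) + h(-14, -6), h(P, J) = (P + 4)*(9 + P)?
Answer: 1/170576 ≈ 5.8625e-6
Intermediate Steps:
h(P, J) = (4 + P)*(9 + P)
V(x) = 50 + x² + 270*x (V(x) = (x² + 270*x) + (36 + (-14)² + 13*(-14)) = (x² + 270*x) + (36 + 196 - 182) = (x² + 270*x) + 50 = 50 + x² + 270*x)
1/(V(184) + 86990) = 1/((50 + 184² + 270*184) + 86990) = 1/((50 + 33856 + 49680) + 86990) = 1/(83586 + 86990) = 1/170576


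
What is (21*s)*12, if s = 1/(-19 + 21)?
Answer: 126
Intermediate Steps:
s = 1/2 ≈ 0.50000
(21*s)*12 = (21*(1/2))*12 = (21/2)*12 = 126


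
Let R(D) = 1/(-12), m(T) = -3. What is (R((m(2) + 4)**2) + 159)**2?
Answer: 3636649/144 ≈ 25255.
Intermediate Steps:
R(D) = -1/12
(R((m(2) + 4)**2) + 159)**2 = (-1/12 + 159)**2 = (1907/12)**2 = 3636649/144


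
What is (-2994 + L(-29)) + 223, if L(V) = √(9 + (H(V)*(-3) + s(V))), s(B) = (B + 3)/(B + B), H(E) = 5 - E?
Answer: -2771 + 2*I*√19459/29 ≈ -2771.0 + 9.6204*I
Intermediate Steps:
s(B) = (3 + B)/(2*B) (s(B) = (3 + B)/((2*B)) = (3 + B)*(1/(2*B)) = (3 + B)/(2*B))
L(V) = √(-6 + 3*V + (3 + V)/(2*V)) (L(V) = √(9 + ((5 - V)*(-3) + (3 + V)/(2*V))) = √(9 + ((-15 + 3*V) + (3 + V)/(2*V))) = √(9 + (-15 + 3*V + (3 + V)/(2*V))) = √(-6 + 3*V + (3 + V)/(2*V)))
(-2994 + L(-29)) + 223 = (-2994 + √(-22 + 6/(-29) + 12*(-29))/2) + 223 = (-2994 + √(-22 + 6*(-1/29) - 348)/2) + 223 = (-2994 + √(-22 - 6/29 - 348)/2) + 223 = (-2994 + √(-10736/29)/2) + 223 = (-2994 + (4*I*√19459/29)/2) + 223 = (-2994 + 2*I*√19459/29) + 223 = -2771 + 2*I*√19459/29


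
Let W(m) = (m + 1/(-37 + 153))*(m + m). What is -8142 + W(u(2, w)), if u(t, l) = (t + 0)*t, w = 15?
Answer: -235188/29 ≈ -8109.9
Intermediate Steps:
u(t, l) = t**2 (u(t, l) = t*t = t**2)
W(m) = 2*m*(1/116 + m) (W(m) = (m + 1/116)*(2*m) = (1/116 + m)*(2*m) = 2*m*(1/116 + m))
-8142 + W(u(2, w)) = -8142 + (1/58)*2**2*(1 + 116*2**2) = -8142 + (1/58)*4*(1 + 116*4) = -8142 + (1/58)*4*(1 + 464) = -8142 + (1/58)*4*465 = -8142 + 930/29 = -235188/29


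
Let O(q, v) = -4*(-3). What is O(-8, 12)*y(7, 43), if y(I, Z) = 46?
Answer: 552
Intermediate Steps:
O(q, v) = 12
O(-8, 12)*y(7, 43) = 12*46 = 552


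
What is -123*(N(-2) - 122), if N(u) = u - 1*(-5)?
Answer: 14637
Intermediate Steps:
N(u) = 5 + u (N(u) = u + 5 = 5 + u)
-123*(N(-2) - 122) = -123*((5 - 2) - 122) = -123*(3 - 122) = -123*(-119) = 14637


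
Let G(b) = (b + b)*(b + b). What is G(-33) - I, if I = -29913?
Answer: 34269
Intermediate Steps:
G(b) = 4*b² (G(b) = (2*b)*(2*b) = 4*b²)
G(-33) - I = 4*(-33)² - 1*(-29913) = 4*1089 + 29913 = 4356 + 29913 = 34269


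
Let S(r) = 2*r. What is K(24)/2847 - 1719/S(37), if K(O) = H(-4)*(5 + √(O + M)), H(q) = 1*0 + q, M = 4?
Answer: -4895473/210678 - 8*√7/2847 ≈ -23.244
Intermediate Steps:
H(q) = q (H(q) = 0 + q = q)
K(O) = -20 - 4*√(4 + O) (K(O) = -4*(5 + √(O + 4)) = -4*(5 + √(4 + O)) = -20 - 4*√(4 + O))
K(24)/2847 - 1719/S(37) = (-20 - 4*√(4 + 24))/2847 - 1719/(2*37) = (-20 - 8*√7)*(1/2847) - 1719/74 = (-20/2847 - 8*√7/2847) - 1719/74 = -4895473/210678 - 8*√7/2847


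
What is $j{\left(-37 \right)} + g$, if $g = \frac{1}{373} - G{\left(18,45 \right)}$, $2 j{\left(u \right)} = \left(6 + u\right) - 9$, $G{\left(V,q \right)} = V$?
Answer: $- \frac{14173}{373} \approx -37.997$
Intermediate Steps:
$j{\left(u \right)} = - \frac{3}{2} + \frac{u}{2}$ ($j{\left(u \right)} = \frac{\left(6 + u\right) - 9}{2} = \frac{-3 + u}{2} = - \frac{3}{2} + \frac{u}{2}$)
$g = - \frac{6713}{373}$ ($g = \frac{1}{373} - 18 = - \frac{6713}{373} \approx -17.997$)
$j{\left(-37 \right)} + g = \left(- \frac{3}{2} + \frac{1}{2} \left(-37\right)\right) - \frac{6713}{373} = \left(- \frac{3}{2} - \frac{37}{2}\right) - \frac{6713}{373} = -20 - \frac{6713}{373} = - \frac{14173}{373}$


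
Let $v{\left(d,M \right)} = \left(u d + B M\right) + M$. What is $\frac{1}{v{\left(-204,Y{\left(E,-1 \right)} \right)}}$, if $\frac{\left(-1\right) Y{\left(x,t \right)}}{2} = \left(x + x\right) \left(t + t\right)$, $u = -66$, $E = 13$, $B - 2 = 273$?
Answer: $\frac{1}{42168} \approx 2.3715 \cdot 10^{-5}$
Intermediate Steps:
$B = 275$ ($B = 2 + 273 = 275$)
$Y{\left(x,t \right)} = - 8 t x$ ($Y{\left(x,t \right)} = - 2 \left(x + x\right) \left(t + t\right) = - 2 \cdot 2 x 2 t = - 2 \cdot 4 t x = - 8 t x$)
$v{\left(d,M \right)} = - 66 d + 276 M$ ($v{\left(d,M \right)} = \left(- 66 d + 275 M\right) + M = - 66 d + 276 M$)
$\frac{1}{v{\left(-204,Y{\left(E,-1 \right)} \right)}} = \frac{1}{\left(-66\right) \left(-204\right) + 276 \left(\left(-8\right) \left(-1\right) 13\right)} = \frac{1}{13464 + 276 \cdot 104} = \frac{1}{13464 + 28704} = \frac{1}{42168}$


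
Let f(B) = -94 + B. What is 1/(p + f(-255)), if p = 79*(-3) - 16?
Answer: -1/602 ≈ -0.0016611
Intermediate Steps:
p = -253 (p = -237 - 16 = -253)
1/(p + f(-255)) = 1/(-253 + (-94 - 255)) = 1/(-253 - 349) = 1/(-602) = -1/602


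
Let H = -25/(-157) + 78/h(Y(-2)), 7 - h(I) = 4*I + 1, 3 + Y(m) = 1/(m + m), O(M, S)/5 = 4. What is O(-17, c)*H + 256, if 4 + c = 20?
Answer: 1018068/2983 ≈ 341.29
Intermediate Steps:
c = 16 (c = -4 + 20 = 16)
O(M, S) = 20 (O(M, S) = 5*4 = 20)
Y(m) = -3 + 1/(2*m) (Y(m) = -3 + 1/(m + m) = -3 + 1/(2*m))
h(I) = 6 - 4*I (h(I) = 7 - (4*I + 1) = 7 - (1 + 4*I) = 7 + (-1 - 4*I) = 6 - 4*I)
H = 12721/2983 (H = -25/(-157) + 78/(6 - 4*(-3 + (½)/(-2))) = -25*(-1/157) + 78/(6 - 4*(-3 + (½)*(-½))) = 25/157 + 78/(6 - 4*(-3 - ¼)) = 25/157 + 78/(6 - 4*(-13/4)) = 25/157 + 78/(6 + 13) = 25/157 + 78/19 = 12721/2983 ≈ 4.2645)
O(-17, c)*H + 256 = 20*(12721/2983) + 256 = 254420/2983 + 256 = 1018068/2983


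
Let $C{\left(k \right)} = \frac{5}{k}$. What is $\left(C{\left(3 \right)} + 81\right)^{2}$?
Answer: $\frac{61504}{9} \approx 6833.8$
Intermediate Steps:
$\left(C{\left(3 \right)} + 81\right)^{2} = \left(\frac{5}{3} + 81\right)^{2} = \left(\frac{248}{3}\right)^{2} = \frac{61504}{9}$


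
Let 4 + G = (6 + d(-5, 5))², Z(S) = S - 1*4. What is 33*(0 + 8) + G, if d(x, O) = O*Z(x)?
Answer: 1781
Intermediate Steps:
Z(S) = -4 + S (Z(S) = S - 4 = -4 + S)
d(x, O) = O*(-4 + x)
G = 1517 (G = -4 + (6 + 5*(-4 - 5))² = -4 + (6 + 5*(-9))² = -4 + (6 - 45)² = -4 + (-39)² = -4 + 1521 = 1517)
33*(0 + 8) + G = 33*(0 + 8) + 1517 = 33*8 + 1517 = 264 + 1517 = 1781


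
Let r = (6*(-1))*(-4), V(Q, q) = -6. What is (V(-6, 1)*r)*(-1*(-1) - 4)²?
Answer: -1296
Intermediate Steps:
r = 24 (r = -6*(-4) = 24)
(V(-6, 1)*r)*(-1*(-1) - 4)² = (-6*24)*(-1*(-1) - 4)² = -144*(1 - 4)² = -144*(-3)² = -144*9 = -1296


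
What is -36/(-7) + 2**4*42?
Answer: 4740/7 ≈ 677.14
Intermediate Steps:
-36/(-7) + 2**4*42 = -36*(-1/7) + 16*42 = 36/7 + 672 = 4740/7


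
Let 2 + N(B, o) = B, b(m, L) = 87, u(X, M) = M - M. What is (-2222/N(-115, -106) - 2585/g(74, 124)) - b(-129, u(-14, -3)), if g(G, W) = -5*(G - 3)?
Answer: -504458/8307 ≈ -60.727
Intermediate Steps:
u(X, M) = 0
g(G, W) = 15 - 5*G (g(G, W) = -5*(-3 + G) = 15 - 5*G)
N(B, o) = -2 + B
(-2222/N(-115, -106) - 2585/g(74, 124)) - b(-129, u(-14, -3)) = (-2222/(-2 - 115) - 2585/(15 - 5*74)) - 1*87 = (-2222/(-117) - 2585/(15 - 370)) - 87 = (-2222*(-1/117) - 2585/(-355)) - 87 = (2222/117 - 2585*(-1/355)) - 87 = (2222/117 + 517/71) - 87 = 218251/8307 - 87 = -504458/8307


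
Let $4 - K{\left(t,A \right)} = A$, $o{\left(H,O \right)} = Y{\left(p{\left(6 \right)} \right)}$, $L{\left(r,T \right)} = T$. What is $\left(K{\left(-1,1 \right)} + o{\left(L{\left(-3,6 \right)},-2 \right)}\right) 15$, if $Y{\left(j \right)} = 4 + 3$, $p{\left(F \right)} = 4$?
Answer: $150$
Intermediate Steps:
$Y{\left(j \right)} = 7$
$o{\left(H,O \right)} = 7$
$K{\left(t,A \right)} = 4 - A$
$\left(K{\left(-1,1 \right)} + o{\left(L{\left(-3,6 \right)},-2 \right)}\right) 15 = \left(\left(4 - 1\right) + 7\right) 15 = \left(3 + 7\right) 15 = 10 \cdot 15 = 150$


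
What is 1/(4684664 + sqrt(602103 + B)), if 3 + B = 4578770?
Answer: 2342332/10973035806013 - sqrt(5180870)/21946071612026 ≈ 2.1336e-7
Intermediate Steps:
B = 4578767 (B = -3 + 4578770 = 4578767)
1/(4684664 + sqrt(602103 + B)) = 1/(4684664 + sqrt(602103 + 4578767)) = 1/(4684664 + sqrt(5180870))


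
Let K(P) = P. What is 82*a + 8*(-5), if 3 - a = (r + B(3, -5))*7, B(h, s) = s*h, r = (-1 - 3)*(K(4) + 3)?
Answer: 24888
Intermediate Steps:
r = -28 (r = (-1 - 3)*(4 + 3) = -4*7 = -28)
B(h, s) = h*s
a = 304 (a = 3 - (-28 + 3*(-5))*7 = 3 - (-28 - 15)*7 = 3 - (-43)*7 = 3 - 1*(-301) = 3 + 301 = 304)
82*a + 8*(-5) = 82*304 + 8*(-5) = 24928 - 40 = 24888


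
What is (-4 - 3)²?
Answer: 49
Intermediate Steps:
(-4 - 3)² = (-7)² = 49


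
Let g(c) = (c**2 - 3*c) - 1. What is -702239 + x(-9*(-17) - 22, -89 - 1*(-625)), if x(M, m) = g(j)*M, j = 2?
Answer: -702632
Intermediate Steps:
g(c) = -1 + c**2 - 3*c
x(M, m) = -3*M (x(M, m) = (-1 + 2**2 - 3*2)*M = (-1 + 4 - 6)*M = -3*M)
-702239 + x(-9*(-17) - 22, -89 - 1*(-625)) = -702239 - 3*(-9*(-17) - 22) = -702239 - 3*(153 - 22) = -702239 - 3*131 = -702239 - 393 = -702632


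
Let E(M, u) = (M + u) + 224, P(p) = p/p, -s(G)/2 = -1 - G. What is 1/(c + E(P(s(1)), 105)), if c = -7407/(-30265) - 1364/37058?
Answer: 560780185/185174064623 ≈ 0.0030284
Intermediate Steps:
s(G) = 2 + 2*G (s(G) = -2*(-1 - G) = 2 + 2*G)
P(p) = 1
c = 116603573/560780185 (c = -7407*(-1/30265) - 1364*1/37058 = 7407/30265 - 682/18529 = 116603573/560780185 ≈ 0.20793)
E(M, u) = 224 + M + u
1/(c + E(P(s(1)), 105)) = 1/(116603573/560780185 + (224 + 1 + 105)) = 1/(116603573/560780185 + 330) = 1/(185174064623/560780185) = 560780185/185174064623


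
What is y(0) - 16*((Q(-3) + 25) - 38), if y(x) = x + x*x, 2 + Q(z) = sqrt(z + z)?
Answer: 240 - 16*I*sqrt(6) ≈ 240.0 - 39.192*I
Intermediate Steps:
Q(z) = -2 + sqrt(2)*sqrt(z) (Q(z) = -2 + sqrt(z + z) = -2 + sqrt(2*z) = -2 + sqrt(2)*sqrt(z))
y(x) = x + x**2
y(0) - 16*((Q(-3) + 25) - 38) = 0*(1 + 0) - 16*(((-2 + sqrt(2)*sqrt(-3)) + 25) - 38) = 0*1 - 16*(((-2 + sqrt(2)*(I*sqrt(3))) + 25) - 38) = 0 - 16*(((-2 + I*sqrt(6)) + 25) - 38) = 0 - 16*((23 + I*sqrt(6)) - 38) = 0 - 16*(-15 + I*sqrt(6)) = 0 + (240 - 16*I*sqrt(6)) = 240 - 16*I*sqrt(6)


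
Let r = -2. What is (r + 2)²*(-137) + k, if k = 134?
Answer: 134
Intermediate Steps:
(r + 2)²*(-137) + k = (-2 + 2)²*(-137) + 134 = 0²*(-137) + 134 = 0*(-137) + 134 = 0 + 134 = 134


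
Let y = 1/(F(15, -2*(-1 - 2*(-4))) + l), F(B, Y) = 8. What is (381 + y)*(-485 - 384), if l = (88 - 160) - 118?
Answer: -60257329/182 ≈ -3.3108e+5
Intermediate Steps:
l = -190 (l = -72 - 118 = -190)
y = -1/182 (y = 1/(8 - 190) = 1/(-182) = -1/182 ≈ -0.0054945)
(381 + y)*(-485 - 384) = (381 - 1/182)*(-485 - 384) = (69341/182)*(-869) = -60257329/182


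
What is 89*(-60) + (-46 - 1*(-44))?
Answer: -5342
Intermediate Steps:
89*(-60) + (-46 - 1*(-44)) = -5340 + (-46 + 44) = -5340 - 2 = -5342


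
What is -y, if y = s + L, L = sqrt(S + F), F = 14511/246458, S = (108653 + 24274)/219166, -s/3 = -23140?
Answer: -69420 - sqrt(121335862012854913686)/13503803507 ≈ -69421.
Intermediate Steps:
s = 69420 (s = -3*(-23140) = 69420)
S = 132927/219166 (S = 132927*(1/219166) = 132927/219166 ≈ 0.60651)
F = 14511/246458 (F = 14511*(1/246458) = 14511/246458 ≈ 0.058878)
L = sqrt(121335862012854913686)/13503803507 (L = sqrt(132927/219166 + 14511/246458) = sqrt(8985310098/13503803507) = sqrt(121335862012854913686)/13503803507 ≈ 0.81571)
y = 69420 + sqrt(121335862012854913686)/13503803507 ≈ 69421.
-y = -(69420 + sqrt(121335862012854913686)/13503803507) = -69420 - sqrt(121335862012854913686)/13503803507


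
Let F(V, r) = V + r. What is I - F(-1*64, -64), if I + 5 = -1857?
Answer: -1734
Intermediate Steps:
I = -1862 (I = -5 - 1857 = -1862)
I - F(-1*64, -64) = -1862 - (-1*64 - 64) = -1862 - (-64 - 64) = -1862 - 1*(-128) = -1862 + 128 = -1734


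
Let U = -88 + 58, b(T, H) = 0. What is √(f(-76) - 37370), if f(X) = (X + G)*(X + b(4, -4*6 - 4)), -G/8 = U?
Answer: I*√49834 ≈ 223.24*I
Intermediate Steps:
U = -30
G = 240 (G = -8*(-30) = 240)
f(X) = X*(240 + X) (f(X) = (X + 240)*(X + 0) = (240 + X)*X = X*(240 + X))
√(f(-76) - 37370) = √(-76*(240 - 76) - 37370) = √(-76*164 - 37370) = √(-12464 - 37370) = √(-49834) = I*√49834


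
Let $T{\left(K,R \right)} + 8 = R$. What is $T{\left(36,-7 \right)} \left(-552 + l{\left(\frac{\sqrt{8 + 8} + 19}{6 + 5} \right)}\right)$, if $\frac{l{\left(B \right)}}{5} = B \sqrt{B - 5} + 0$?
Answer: $8280 - \frac{6900 i \sqrt{22}}{121} \approx 8280.0 - 267.47 i$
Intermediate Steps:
$T{\left(K,R \right)} = -8 + R$
$l{\left(B \right)} = 5 B \sqrt{-5 + B}$ ($l{\left(B \right)} = 5 \left(B \sqrt{B - 5} + 0\right) = 5 \left(B \sqrt{-5 + B} + 0\right) = 5 B \sqrt{-5 + B}$)
$T{\left(36,-7 \right)} \left(-552 + l{\left(\frac{\sqrt{8 + 8} + 19}{6 + 5} \right)}\right) = \left(-8 - 7\right) \left(-552 + 5 \frac{\sqrt{8 + 8} + 19}{6 + 5} \sqrt{-5 + \frac{\sqrt{8 + 8} + 19}{6 + 5}}\right) = - 15 \left(-552 + 5 \frac{\sqrt{16} + 19}{11} \sqrt{-5 + \frac{\sqrt{16} + 19}{11}}\right) = - 15 \left(-552 + 5 \left(4 + 19\right) \frac{1}{11} \sqrt{-5 + \left(4 + 19\right) \frac{1}{11}}\right) = - 15 \left(-552 + 5 \cdot 23 \cdot \frac{1}{11} \sqrt{-5 + 23 \cdot \frac{1}{11}}\right) = - 15 \left(-552 + 5 \cdot \frac{23}{11} \sqrt{-5 + \frac{23}{11}}\right) = - 15 \left(-552 + 5 \cdot \frac{23}{11} \sqrt{- \frac{32}{11}}\right) = - 15 \left(-552 + 5 \cdot \frac{23}{11} \frac{4 i \sqrt{22}}{11}\right) = - 15 \left(-552 + \frac{460 i \sqrt{22}}{121}\right) = 8280 - \frac{6900 i \sqrt{22}}{121}$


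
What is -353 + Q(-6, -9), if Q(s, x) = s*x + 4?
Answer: -295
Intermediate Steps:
Q(s, x) = 4 + s*x
-353 + Q(-6, -9) = -353 + (4 - 6*(-9)) = -353 + (4 + 54) = -353 + 58 = -295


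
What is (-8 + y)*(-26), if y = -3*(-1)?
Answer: 130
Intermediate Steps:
y = 3
(-8 + y)*(-26) = (-8 + 3)*(-26) = -5*(-26) = 130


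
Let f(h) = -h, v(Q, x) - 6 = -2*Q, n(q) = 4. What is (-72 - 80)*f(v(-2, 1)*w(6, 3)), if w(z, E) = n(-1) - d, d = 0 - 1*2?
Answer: 9120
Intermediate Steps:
d = -2 (d = 0 - 2 = -2)
w(z, E) = 6 (w(z, E) = 4 - 1*(-2) = 4 + 2 = 6)
v(Q, x) = 6 - 2*Q
(-72 - 80)*f(v(-2, 1)*w(6, 3)) = (-72 - 80)*(-(6 - 2*(-2))*6) = -(-152)*(6 + 4)*6 = -(-152)*10*6 = -(-152)*60 = -152*(-60) = 9120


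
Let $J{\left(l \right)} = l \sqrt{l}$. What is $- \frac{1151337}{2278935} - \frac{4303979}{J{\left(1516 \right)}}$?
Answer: $- \frac{383779}{759645} - \frac{4303979 \sqrt{379}}{1149128} \approx -73.421$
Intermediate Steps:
$J{\left(l \right)} = l^{\frac{3}{2}}$
$- \frac{1151337}{2278935} - \frac{4303979}{J{\left(1516 \right)}} = - \frac{1151337}{2278935} - \frac{4303979}{1516^{\frac{3}{2}}} = \left(-1151337\right) \frac{1}{2278935} - \frac{4303979}{3032 \sqrt{379}} = - \frac{383779}{759645} - 4303979 \frac{\sqrt{379}}{1149128} = - \frac{383779}{759645} - \frac{4303979 \sqrt{379}}{1149128}$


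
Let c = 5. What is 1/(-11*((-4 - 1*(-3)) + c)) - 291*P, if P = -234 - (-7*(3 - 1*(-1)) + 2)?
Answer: 2663231/44 ≈ 60528.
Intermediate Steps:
P = -208 (P = -234 - (-7*(3 + 1) + 2) = -234 - (-7*4 + 2) = -234 - (-28 + 2) = -234 - 1*(-26) = -234 + 26 = -208)
1/(-11*((-4 - 1*(-3)) + c)) - 291*P = 1/(-11*((-4 - 1*(-3)) + 5)) - 291*(-208) = 1/(-11*((-4 + 3) + 5)) + 60528 = 1/(-11*(-1 + 5)) + 60528 = 1/(-11*4) + 60528 = 1/(-44) + 60528 = -1/44 + 60528 = 2663231/44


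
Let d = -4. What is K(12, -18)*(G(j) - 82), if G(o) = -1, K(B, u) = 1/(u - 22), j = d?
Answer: 83/40 ≈ 2.0750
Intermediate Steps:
j = -4
K(B, u) = 1/(-22 + u)
K(12, -18)*(G(j) - 82) = (-1 - 82)/(-22 - 18) = -83/(-40) = -1/40*(-83) = 83/40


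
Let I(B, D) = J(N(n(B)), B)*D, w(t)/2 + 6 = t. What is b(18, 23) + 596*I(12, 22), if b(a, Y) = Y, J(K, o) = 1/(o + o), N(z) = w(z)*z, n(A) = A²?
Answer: 1708/3 ≈ 569.33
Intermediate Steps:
w(t) = -12 + 2*t
N(z) = z*(-12 + 2*z) (N(z) = (-12 + 2*z)*z = z*(-12 + 2*z))
J(K, o) = 1/(2*o)
I(B, D) = D/(2*B) (I(B, D) = (1/(2*B))*D = D/(2*B))
b(18, 23) + 596*I(12, 22) = 23 + 596*((½)*22/12) = 23 + 596*((½)*22*(1/12)) = 23 + 596*(11/12) = 23 + 1639/3 = 1708/3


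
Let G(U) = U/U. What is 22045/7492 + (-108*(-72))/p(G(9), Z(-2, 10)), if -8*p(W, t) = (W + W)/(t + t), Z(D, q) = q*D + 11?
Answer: 4194583069/7492 ≈ 5.5988e+5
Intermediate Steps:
Z(D, q) = 11 + D*q (Z(D, q) = D*q + 11 = 11 + D*q)
G(U) = 1
p(W, t) = -W/(8*t) (p(W, t) = -(W + W)/(8*(t + t)) = -2*W/(8*(2*t)) = -2*W*1/(2*t)/8 = -W/(8*t))
22045/7492 + (-108*(-72))/p(G(9), Z(-2, 10)) = 22045/7492 + (-108*(-72))/((-1/8*1/(11 - 2*10))) = 22045*(1/7492) + 7776/((-1/8*1/(11 - 20))) = 22045/7492 + 7776/((-1/8*1/(-9))) = 22045/7492 + 7776/((-1/8*1*(-1/9))) = 22045/7492 + 7776/(1/72) = 22045/7492 + 7776*72 = 22045/7492 + 559872 = 4194583069/7492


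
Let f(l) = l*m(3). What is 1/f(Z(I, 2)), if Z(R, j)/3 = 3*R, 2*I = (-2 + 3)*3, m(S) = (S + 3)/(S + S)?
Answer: 2/27 ≈ 0.074074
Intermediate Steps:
m(S) = (3 + S)/(2*S) (m(S) = (3 + S)/((2*S)) = (3 + S)*(1/(2*S)) = (3 + S)/(2*S))
I = 3/2 (I = ((-2 + 3)*3)/2 = (1*3)/2 = (½)*3 = 3/2 ≈ 1.5000)
Z(R, j) = 9*R (Z(R, j) = 3*(3*R) = 9*R)
f(l) = l (f(l) = l*((½)*(3 + 3)/3) = l*((½)*(⅓)*6) = l*1 = l)
1/f(Z(I, 2)) = 1/(9*(3/2)) = 1/(27/2) = 2/27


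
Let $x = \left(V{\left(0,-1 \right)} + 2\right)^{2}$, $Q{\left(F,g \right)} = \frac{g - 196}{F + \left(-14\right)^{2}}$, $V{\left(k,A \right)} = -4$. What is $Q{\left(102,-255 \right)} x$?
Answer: $- \frac{902}{149} \approx -6.0537$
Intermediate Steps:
$Q{\left(F,g \right)} = \frac{-196 + g}{196 + F}$ ($Q{\left(F,g \right)} = \frac{-196 + g}{F + 196} = \frac{-196 + g}{196 + F}$)
$x = 4$ ($x = \left(-4 + 2\right)^{2} = \left(-2\right)^{2} = 4$)
$Q{\left(102,-255 \right)} x = \frac{-196 - 255}{196 + 102} \cdot 4 = \frac{1}{298} \left(-451\right) 4 = \left(- \frac{451}{298}\right) 4 = - \frac{902}{149}$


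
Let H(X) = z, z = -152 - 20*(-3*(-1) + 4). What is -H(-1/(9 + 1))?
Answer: 292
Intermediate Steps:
z = -292 (z = -152 - 20*(3 + 4) = -152 - 20*7 = -152 - 140 = -292)
H(X) = -292
-H(-1/(9 + 1)) = -1*(-292) = 292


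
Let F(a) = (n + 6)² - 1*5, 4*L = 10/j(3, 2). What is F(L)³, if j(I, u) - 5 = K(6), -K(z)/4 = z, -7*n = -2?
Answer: 4835382371/117649 ≈ 41100.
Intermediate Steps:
n = 2/7 (n = -⅐*(-2) = 2/7 ≈ 0.28571)
K(z) = -4*z
j(I, u) = -19 (j(I, u) = 5 - 4*6 = 5 - 24 = -19)
L = -5/38 (L = (10/(-19))/4 = (10*(-1/19))/4 = (¼)*(-10/19) = -5/38 ≈ -0.13158)
F(a) = 1691/49 (F(a) = (2/7 + 6)² - 1*5 = (44/7)² - 5 = 1936/49 - 5 = 1691/49)
F(L)³ = (1691/49)³ = 4835382371/117649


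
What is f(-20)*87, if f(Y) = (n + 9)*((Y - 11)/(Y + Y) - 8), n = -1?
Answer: -25143/5 ≈ -5028.6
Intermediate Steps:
f(Y) = -64 + 4*(-11 + Y)/Y (f(Y) = (-1 + 9)*((Y - 11)/(Y + Y) - 8) = 8*((-11 + Y)/((2*Y)) - 8) = 8*((-11 + Y)*(1/(2*Y)) - 8) = 8*((-11 + Y)/(2*Y) - 8) = 8*(-8 + (-11 + Y)/(2*Y)) = -64 + 4*(-11 + Y)/Y)
f(-20)*87 = (-60 - 44/(-20))*87 = (-60 - 44*(-1/20))*87 = (-60 + 11/5)*87 = -289/5*87 = -25143/5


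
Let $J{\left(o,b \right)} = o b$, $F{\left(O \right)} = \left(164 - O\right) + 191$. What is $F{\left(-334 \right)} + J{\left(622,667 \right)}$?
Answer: $415563$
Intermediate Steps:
$F{\left(O \right)} = 355 - O$
$J{\left(o,b \right)} = b o$
$F{\left(-334 \right)} + J{\left(622,667 \right)} = \left(355 - -334\right) + 667 \cdot 622 = \left(355 + 334\right) + 414874 = 689 + 414874 = 415563$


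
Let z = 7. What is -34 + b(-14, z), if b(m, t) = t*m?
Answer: -132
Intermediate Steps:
b(m, t) = m*t
-34 + b(-14, z) = -34 - 14*7 = -34 - 98 = -132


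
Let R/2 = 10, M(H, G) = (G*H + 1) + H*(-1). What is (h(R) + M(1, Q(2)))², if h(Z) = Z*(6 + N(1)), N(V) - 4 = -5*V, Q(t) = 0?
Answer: 10000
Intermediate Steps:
N(V) = 4 - 5*V
M(H, G) = 1 - H + G*H (M(H, G) = (1 + G*H) - H = 1 - H + G*H)
R = 20 (R = 2*10 = 20)
h(Z) = 5*Z (h(Z) = Z*(6 + (4 - 5*1)) = Z*(6 + (4 - 5)) = Z*(6 - 1) = Z*5 = 5*Z)
(h(R) + M(1, Q(2)))² = (5*20 + (1 - 1*1 + 0*1))² = (100 + (1 - 1 + 0))² = (100 + 0)² = 100² = 10000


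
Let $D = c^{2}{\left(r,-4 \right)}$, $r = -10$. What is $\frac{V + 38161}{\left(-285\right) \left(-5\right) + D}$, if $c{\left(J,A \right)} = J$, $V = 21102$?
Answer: $\frac{59263}{1525} \approx 38.861$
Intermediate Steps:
$D = 100$ ($D = \left(-10\right)^{2} = 100$)
$\frac{V + 38161}{\left(-285\right) \left(-5\right) + D} = \frac{21102 + 38161}{\left(-285\right) \left(-5\right) + 100} = \frac{59263}{1425 + 100} = \frac{59263}{1525}$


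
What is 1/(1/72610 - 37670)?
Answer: -72610/2735218699 ≈ -2.6546e-5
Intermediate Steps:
1/(1/72610 - 37670) = 1/(-2735218699/72610) = -72610/2735218699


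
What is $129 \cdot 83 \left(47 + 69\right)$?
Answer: $1242012$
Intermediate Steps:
$129 \cdot 83 \left(47 + 69\right) = 10707 \cdot 116 = 1242012$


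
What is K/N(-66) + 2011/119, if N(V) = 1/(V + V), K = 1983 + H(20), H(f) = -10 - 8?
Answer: -30864209/119 ≈ -2.5936e+5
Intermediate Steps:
H(f) = -18
K = 1965 (K = 1983 - 18 = 1965)
N(V) = 1/(2*V)
K/N(-66) + 2011/119 = 1965/(((½)/(-66))) + 2011/119 = 1965/(((½)*(-1/66))) + 2011*(1/119) = 1965/(-1/132) + 2011/119 = 1965*(-132) + 2011/119 = -259380 + 2011/119 = -30864209/119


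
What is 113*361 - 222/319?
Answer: 13012745/319 ≈ 40792.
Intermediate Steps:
113*361 - 222/319 = 40793 - 222*1/319 = 40793 - 222/319 = 13012745/319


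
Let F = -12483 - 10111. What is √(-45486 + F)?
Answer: 4*I*√4255 ≈ 260.92*I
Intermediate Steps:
F = -22594
√(-45486 + F) = √(-45486 - 22594) = √(-68080) = 4*I*√4255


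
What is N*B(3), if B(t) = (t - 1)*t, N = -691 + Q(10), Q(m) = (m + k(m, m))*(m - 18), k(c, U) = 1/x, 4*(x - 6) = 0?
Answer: -4634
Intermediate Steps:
x = 6 (x = 6 + (¼)*0 = 6 + 0 = 6)
k(c, U) = ⅙ (k(c, U) = 1/6 = ⅙)
Q(m) = (-18 + m)*(⅙ + m) (Q(m) = (m + ⅙)*(m - 18) = (⅙ + m)*(-18 + m) = (-18 + m)*(⅙ + m))
N = -2317/3 (N = -691 + (-3 + 10² - 107/6*10) = -691 + (-3 + 100 - 535/3) = -691 - 244/3 = -2317/3 ≈ -772.33)
B(t) = t*(-1 + t) (B(t) = (-1 + t)*t = t*(-1 + t))
N*B(3) = -2317*(-1 + 3) = -2317*2 = -2317/3*6 = -4634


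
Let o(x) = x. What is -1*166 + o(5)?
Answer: -161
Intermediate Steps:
-1*166 + o(5) = -1*166 + 5 = -166 + 5 = -161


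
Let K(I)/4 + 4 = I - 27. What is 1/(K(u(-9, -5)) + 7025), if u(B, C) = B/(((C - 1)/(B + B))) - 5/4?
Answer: 1/6788 ≈ 0.00014732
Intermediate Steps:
u(B, C) = -5/4 + 2*B²/(-1 + C) (u(B, C) = B/(((-1 + C)/((2*B)))) - 5*¼ = B/(((-1 + C)*(1/(2*B)))) - 5/4 = B/(((-1 + C)/(2*B))) - 5/4 = B*(2*B/(-1 + C)) - 5/4 = 2*B²/(-1 + C) - 5/4 = -5/4 + 2*B²/(-1 + C))
K(I) = -124 + 4*I (K(I) = -16 + 4*(I - 27) = -16 + 4*(-27 + I) = -16 + (-108 + 4*I) = -124 + 4*I)
1/(K(u(-9, -5)) + 7025) = 1/((-124 + 4*((5 - 5*(-5) + 8*(-9)²)/(4*(-1 - 5)))) + 7025) = 1/((-124 + 4*((¼)*(5 + 25 + 8*81)/(-6))) + 7025) = 1/((-124 + 4*((¼)*(-⅙)*(5 + 25 + 648))) + 7025) = 1/((-124 + 4*((¼)*(-⅙)*678)) + 7025) = 1/((-124 + 4*(-113/4)) + 7025) = 1/((-124 - 113) + 7025) = 1/(-237 + 7025) = 1/6788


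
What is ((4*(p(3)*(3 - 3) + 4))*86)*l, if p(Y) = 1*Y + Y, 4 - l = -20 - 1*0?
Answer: 33024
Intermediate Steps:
l = 24 (l = 4 - (-20 - 1*0) = 4 - (-20 + 0) = 4 - 1*(-20) = 4 + 20 = 24)
p(Y) = 2*Y (p(Y) = Y + Y = 2*Y)
((4*(p(3)*(3 - 3) + 4))*86)*l = ((4*((2*3)*(3 - 3) + 4))*86)*24 = ((4*(6*0 + 4))*86)*24 = ((4*(0 + 4))*86)*24 = ((4*4)*86)*24 = (16*86)*24 = 1376*24 = 33024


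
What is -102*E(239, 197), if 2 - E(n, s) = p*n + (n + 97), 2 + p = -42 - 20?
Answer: -1526124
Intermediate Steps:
p = -64 (p = -2 + (-42 - 20) = -2 - 62 = -64)
E(n, s) = -95 + 63*n (E(n, s) = 2 - (-64*n + (n + 97)) = 2 - (-64*n + (97 + n)) = 2 - (97 - 63*n) = 2 + (-97 + 63*n) = -95 + 63*n)
-102*E(239, 197) = -102*(-95 + 63*239) = -102*(-95 + 15057) = -102*14962 = -1526124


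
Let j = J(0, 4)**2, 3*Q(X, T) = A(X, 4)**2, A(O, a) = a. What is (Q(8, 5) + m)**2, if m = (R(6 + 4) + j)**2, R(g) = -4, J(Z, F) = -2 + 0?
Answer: 256/9 ≈ 28.444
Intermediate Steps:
Q(X, T) = 16/3 (Q(X, T) = (1/3)*4**2 = (1/3)*16 = 16/3)
J(Z, F) = -2
j = 4 (j = (-2)**2 = 4)
m = 0 (m = (-4 + 4)**2 = 0**2 = 0)
(Q(8, 5) + m)**2 = (16/3 + 0)**2 = (16/3)**2 = 256/9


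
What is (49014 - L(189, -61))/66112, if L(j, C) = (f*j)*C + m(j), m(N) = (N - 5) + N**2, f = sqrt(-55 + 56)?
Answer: 12319/33056 ≈ 0.37267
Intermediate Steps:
f = 1 (f = sqrt(1) = 1)
m(N) = -5 + N + N**2 (m(N) = (-5 + N) + N**2 = -5 + N + N**2)
L(j, C) = -5 + j + j**2 + C*j (L(j, C) = (1*j)*C + (-5 + j + j**2) = j*C + (-5 + j + j**2) = C*j + (-5 + j + j**2) = -5 + j + j**2 + C*j)
(49014 - L(189, -61))/66112 = (49014 - (-5 + 189 + 189**2 - 61*189))/66112 = (49014 - (-5 + 189 + 35721 - 11529))*(1/66112) = (49014 - 1*24376)*(1/66112) = (49014 - 24376)*(1/66112) = 24638*(1/66112) = 12319/33056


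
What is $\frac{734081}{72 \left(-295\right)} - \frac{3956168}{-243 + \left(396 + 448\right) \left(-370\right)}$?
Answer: $- \frac{2464206577}{112508280} \approx -21.902$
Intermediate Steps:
$\frac{734081}{72 \left(-295\right)} - \frac{3956168}{-243 + \left(396 + 448\right) \left(-370\right)} = \frac{734081}{-21240} - \frac{3956168}{-243 + 844 \left(-370\right)} = 734081 \left(- \frac{1}{21240}\right) - \frac{3956168}{-243 - 312280} = - \frac{734081}{21240} - \frac{3956168}{-312523} = - \frac{734081}{21240} - - \frac{3956168}{312523} = - \frac{734081}{21240} + \frac{3956168}{312523} = - \frac{2464206577}{112508280}$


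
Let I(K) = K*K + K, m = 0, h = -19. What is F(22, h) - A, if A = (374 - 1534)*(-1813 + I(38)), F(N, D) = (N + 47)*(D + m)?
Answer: -385271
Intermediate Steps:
F(N, D) = D*(47 + N) (F(N, D) = (N + 47)*(D + 0) = (47 + N)*D = D*(47 + N))
I(K) = K + K² (I(K) = K² + K = K + K²)
A = 383960 (A = (374 - 1534)*(-1813 + 38*(1 + 38)) = -1160*(-1813 + 38*39) = -1160*(-1813 + 1482) = -1160*(-331) = 383960)
F(22, h) - A = -19*(47 + 22) - 1*383960 = -19*69 - 383960 = -1311 - 383960 = -385271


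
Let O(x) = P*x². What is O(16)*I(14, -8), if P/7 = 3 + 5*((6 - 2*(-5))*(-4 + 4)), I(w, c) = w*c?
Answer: -602112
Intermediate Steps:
I(w, c) = c*w
P = 21 (P = 7*(3 + 5*((6 - 2*(-5))*(-4 + 4))) = 7*(3 + 5*((6 + 10)*0)) = 7*(3 + 5*(16*0)) = 7*(3 + 5*0) = 7*(3 + 0) = 7*3 = 21)
O(x) = 21*x²
O(16)*I(14, -8) = (21*16²)*(-8*14) = (21*256)*(-112) = 5376*(-112) = -602112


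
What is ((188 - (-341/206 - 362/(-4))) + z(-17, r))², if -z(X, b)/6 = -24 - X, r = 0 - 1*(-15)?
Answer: 211382521/10609 ≈ 19925.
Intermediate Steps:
r = 15 (r = 0 + 15 = 15)
z(X, b) = 144 + 6*X (z(X, b) = -6*(-24 - X) = 144 + 6*X)
((188 - (-341/206 - 362/(-4))) + z(-17, r))² = ((188 - (-341/206 - 362/(-4))) + (144 + 6*(-17)))² = ((188 - (-341*1/206 - 362*(-¼))) + (144 - 102))² = ((188 - (-341/206 + 181/2)) + 42)² = ((188 - 1*9151/103) + 42)² = ((188 - 9151/103) + 42)² = (10213/103 + 42)² = (14539/103)² = 211382521/10609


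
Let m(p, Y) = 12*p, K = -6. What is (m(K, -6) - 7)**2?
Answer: 6241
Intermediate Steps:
(m(K, -6) - 7)**2 = (12*(-6) - 7)**2 = (-72 - 7)**2 = (-79)**2 = 6241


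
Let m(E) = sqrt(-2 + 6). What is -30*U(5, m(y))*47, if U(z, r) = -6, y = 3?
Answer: 8460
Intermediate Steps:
m(E) = 2 (m(E) = sqrt(4) = 2)
-30*U(5, m(y))*47 = -30*(-6)*47 = 180*47 = 8460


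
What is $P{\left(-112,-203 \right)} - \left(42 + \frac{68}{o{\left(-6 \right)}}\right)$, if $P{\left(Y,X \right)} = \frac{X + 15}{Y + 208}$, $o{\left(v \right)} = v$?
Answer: $- \frac{261}{8} \approx -32.625$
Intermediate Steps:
$P{\left(Y,X \right)} = \frac{15 + X}{208 + Y}$
$P{\left(-112,-203 \right)} - \left(42 + \frac{68}{o{\left(-6 \right)}}\right) = \frac{15 - 203}{208 - 112} - \left(42 + \frac{68}{-6}\right) = \frac{1}{96} \left(-188\right) - \frac{92}{3} = \frac{1}{96} \left(-188\right) + \left(\frac{34}{3} - 42\right) = - \frac{47}{24} - \frac{92}{3} = - \frac{261}{8}$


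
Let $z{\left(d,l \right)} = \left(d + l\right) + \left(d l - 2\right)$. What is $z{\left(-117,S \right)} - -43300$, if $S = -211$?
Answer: $67657$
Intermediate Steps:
$z{\left(d,l \right)} = -2 + d + l + d l$ ($z{\left(d,l \right)} = \left(d + l\right) + \left(-2 + d l\right) = -2 + d + l + d l$)
$z{\left(-117,S \right)} - -43300 = \left(-2 - 117 - 211 - -24687\right) - -43300 = \left(-2 - 117 - 211 + 24687\right) + 43300 = 24357 + 43300 = 67657$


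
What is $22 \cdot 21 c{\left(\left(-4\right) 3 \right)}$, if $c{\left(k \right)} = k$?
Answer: $-5544$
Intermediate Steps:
$22 \cdot 21 c{\left(\left(-4\right) 3 \right)} = 22 \cdot 21 \left(\left(-4\right) 3\right) = 462 \left(-12\right) = -5544$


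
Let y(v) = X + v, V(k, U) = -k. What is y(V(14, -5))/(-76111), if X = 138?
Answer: -124/76111 ≈ -0.0016292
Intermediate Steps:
y(v) = 138 + v
y(V(14, -5))/(-76111) = (138 - 1*14)/(-76111) = (138 - 14)*(-1/76111) = 124*(-1/76111) = -124/76111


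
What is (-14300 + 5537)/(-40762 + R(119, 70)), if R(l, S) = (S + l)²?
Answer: 8763/5041 ≈ 1.7383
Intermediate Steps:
(-14300 + 5537)/(-40762 + R(119, 70)) = (-14300 + 5537)/(-40762 + (70 + 119)²) = -8763/(-40762 + 189²) = -8763/(-40762 + 35721) = -8763/(-5041) = -8763*(-1/5041) = 8763/5041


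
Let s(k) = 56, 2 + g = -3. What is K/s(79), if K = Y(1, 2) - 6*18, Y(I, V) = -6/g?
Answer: -267/140 ≈ -1.9071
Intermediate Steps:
g = -5 (g = -2 - 3 = -5)
Y(I, V) = 6/5 (Y(I, V) = -6/(-5) = -6*(-⅕) = 6/5)
K = -534/5 (K = 6/5 - 6*18 = 6/5 - 108 = -534/5 ≈ -106.80)
K/s(79) = -534/5/56 = -534/5*1/56 = -267/140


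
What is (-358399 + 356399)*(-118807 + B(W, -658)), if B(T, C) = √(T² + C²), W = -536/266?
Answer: 237614000 - 4000*√1914693005/133 ≈ 2.3630e+8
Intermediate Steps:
W = -268/133 (W = -536*1/266 = -268/133 ≈ -2.0150)
B(T, C) = √(C² + T²)
(-358399 + 356399)*(-118807 + B(W, -658)) = (-358399 + 356399)*(-118807 + √((-658)² + (-268/133)²)) = -2000*(-118807 + √(432964 + 71824/17689)) = -2000*(-118807 + √(7658772020/17689)) = -2000*(-118807 + 2*√1914693005/133) = 237614000 - 4000*√1914693005/133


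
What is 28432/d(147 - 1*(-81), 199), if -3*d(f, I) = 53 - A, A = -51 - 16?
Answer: -3554/5 ≈ -710.80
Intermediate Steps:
A = -67
d(f, I) = -40 (d(f, I) = -(53 - 1*(-67))/3 = -(53 + 67)/3 = -⅓*120 = -40)
28432/d(147 - 1*(-81), 199) = 28432/(-40) = 28432*(-1/40) = -3554/5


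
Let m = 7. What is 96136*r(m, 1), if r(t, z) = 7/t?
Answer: 96136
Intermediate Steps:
96136*r(m, 1) = 96136*(7/7) = 96136*(7*(1/7)) = 96136*1 = 96136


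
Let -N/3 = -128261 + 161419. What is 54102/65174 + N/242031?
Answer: 1101873781/2629021399 ≈ 0.41912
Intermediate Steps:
N = -99474 (N = -3*(-128261 + 161419) = -3*33158 = -99474)
54102/65174 + N/242031 = 54102/65174 - 99474/242031 = 54102*(1/65174) - 99474*1/242031 = 27051/32587 - 33158/80677 = 1101873781/2629021399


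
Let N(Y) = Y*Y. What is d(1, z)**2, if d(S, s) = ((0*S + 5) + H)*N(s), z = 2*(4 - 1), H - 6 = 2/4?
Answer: 171396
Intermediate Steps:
N(Y) = Y**2
H = 13/2 (H = 6 + 2/4 = 6 + 2*(1/4) = 6 + 1/2 = 13/2 ≈ 6.5000)
z = 6 (z = 2*3 = 6)
d(S, s) = 23*s**2/2 (d(S, s) = ((0*S + 5) + 13/2)*s**2 = ((0 + 5) + 13/2)*s**2 = (5 + 13/2)*s**2 = 23*s**2/2)
d(1, z)**2 = ((23/2)*6**2)**2 = ((23/2)*36)**2 = 414**2 = 171396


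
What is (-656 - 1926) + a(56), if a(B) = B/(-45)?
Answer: -116246/45 ≈ -2583.2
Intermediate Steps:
a(B) = -B/45 (a(B) = B*(-1/45) = -B/45)
(-656 - 1926) + a(56) = (-656 - 1926) - 1/45*56 = -2582 - 56/45 = -116246/45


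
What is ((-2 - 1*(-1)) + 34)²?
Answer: 1089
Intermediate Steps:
((-2 - 1*(-1)) + 34)² = ((-2 + 1) + 34)² = (-1 + 34)² = 33² = 1089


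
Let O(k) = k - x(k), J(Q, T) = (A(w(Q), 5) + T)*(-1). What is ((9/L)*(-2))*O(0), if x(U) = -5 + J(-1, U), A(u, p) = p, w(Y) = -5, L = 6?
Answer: -30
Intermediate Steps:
J(Q, T) = -5 - T (J(Q, T) = (5 + T)*(-1) = -5 - T)
x(U) = -10 - U (x(U) = -5 + (-5 - U) = -10 - U)
O(k) = 10 + 2*k (O(k) = k - (-10 - k) = k + (10 + k) = 10 + 2*k)
((9/L)*(-2))*O(0) = ((9/6)*(-2))*(10 + 2*0) = ((9*(⅙))*(-2))*(10 + 0) = ((3/2)*(-2))*10 = -3*10 = -30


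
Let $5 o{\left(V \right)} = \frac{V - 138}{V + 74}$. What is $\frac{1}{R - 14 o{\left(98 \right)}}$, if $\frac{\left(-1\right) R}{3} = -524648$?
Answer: $\frac{43}{67679620} \approx 6.3535 \cdot 10^{-7}$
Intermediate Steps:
$o{\left(V \right)} = \frac{-138 + V}{5 \left(74 + V\right)}$ ($o{\left(V \right)} = \frac{\left(V - 138\right) \frac{1}{V + 74}}{5} = \frac{\left(-138 + V\right) \frac{1}{74 + V}}{5} = \frac{\frac{1}{74 + V} \left(-138 + V\right)}{5} = \frac{-138 + V}{5 \left(74 + V\right)}$)
$R = 1573944$ ($R = \left(-3\right) \left(-524648\right) = 1573944$)
$\frac{1}{R - 14 o{\left(98 \right)}} = \frac{1}{1573944 - 14 \frac{-138 + 98}{5 \left(74 + 98\right)}} = \frac{1}{1573944 - 14 \cdot \frac{1}{5} \cdot \frac{1}{172} \left(-40\right)} = \frac{1}{1573944 - - \frac{28}{43}} = \frac{1}{1573944 + \frac{28}{43}} = \frac{1}{\frac{67679620}{43}} = \frac{43}{67679620}$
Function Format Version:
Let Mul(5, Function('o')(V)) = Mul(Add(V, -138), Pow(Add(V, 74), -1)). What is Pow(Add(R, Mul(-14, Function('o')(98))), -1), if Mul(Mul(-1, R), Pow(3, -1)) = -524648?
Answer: Rational(43, 67679620) ≈ 6.3535e-7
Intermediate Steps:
Function('o')(V) = Mul(Rational(1, 5), Pow(Add(74, V), -1), Add(-138, V)) (Function('o')(V) = Mul(Rational(1, 5), Mul(Add(V, -138), Pow(Add(V, 74), -1))) = Mul(Rational(1, 5), Mul(Add(-138, V), Pow(Add(74, V), -1))) = Mul(Rational(1, 5), Mul(Pow(Add(74, V), -1), Add(-138, V))) = Mul(Rational(1, 5), Pow(Add(74, V), -1), Add(-138, V)))
R = 1573944 (R = Mul(-3, -524648) = 1573944)
Pow(Add(R, Mul(-14, Function('o')(98))), -1) = Pow(Add(1573944, Mul(-14, Mul(Rational(1, 5), Pow(Add(74, 98), -1), Add(-138, 98)))), -1) = Pow(Add(1573944, Mul(-14, Mul(Rational(1, 5), Pow(172, -1), -40))), -1) = Pow(Add(1573944, Mul(-14, Mul(Rational(1, 5), Rational(1, 172), -40))), -1) = Pow(Add(1573944, Mul(-14, Rational(-2, 43))), -1) = Pow(Add(1573944, Rational(28, 43)), -1) = Pow(Rational(67679620, 43), -1) = Rational(43, 67679620)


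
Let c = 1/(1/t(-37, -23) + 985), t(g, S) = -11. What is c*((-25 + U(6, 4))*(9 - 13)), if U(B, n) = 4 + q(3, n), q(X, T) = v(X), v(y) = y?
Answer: 396/5417 ≈ 0.073103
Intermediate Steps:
q(X, T) = X
U(B, n) = 7 (U(B, n) = 4 + 3 = 7)
c = 11/10834 (c = 1/(1/(-11) + 985) = 1/(-1/11 + 985) = 1/(10834/11) = 11/10834 ≈ 0.0010153)
c*((-25 + U(6, 4))*(9 - 13)) = 11*((-25 + 7)*(9 - 13))/10834 = 11*(-18*(-4))/10834 = (11/10834)*72 = 396/5417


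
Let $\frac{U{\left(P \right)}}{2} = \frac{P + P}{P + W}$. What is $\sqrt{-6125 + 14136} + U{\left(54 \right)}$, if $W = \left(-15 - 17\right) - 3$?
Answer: $\frac{216}{19} + \sqrt{8011} \approx 100.87$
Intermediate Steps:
$W = -35$ ($W = -32 - 3 = -35$)
$U{\left(P \right)} = \frac{4 P}{-35 + P}$ ($U{\left(P \right)} = 2 \frac{P + P}{P - 35} = 2 \frac{2 P}{-35 + P} = \frac{4 P}{-35 + P}$)
$\sqrt{-6125 + 14136} + U{\left(54 \right)} = \sqrt{-6125 + 14136} + 4 \cdot 54 \frac{1}{-35 + 54} = \sqrt{8011} + 4 \cdot 54 \cdot \frac{1}{19} = \sqrt{8011} + \frac{216}{19} = \frac{216}{19} + \sqrt{8011}$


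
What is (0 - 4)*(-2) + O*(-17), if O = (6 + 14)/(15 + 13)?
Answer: -29/7 ≈ -4.1429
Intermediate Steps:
O = 5/7 (O = 20/28 = 20*(1/28) = 5/7 ≈ 0.71429)
(0 - 4)*(-2) + O*(-17) = (0 - 4)*(-2) + (5/7)*(-17) = -4*(-2) - 85/7 = 8 - 85/7 = -29/7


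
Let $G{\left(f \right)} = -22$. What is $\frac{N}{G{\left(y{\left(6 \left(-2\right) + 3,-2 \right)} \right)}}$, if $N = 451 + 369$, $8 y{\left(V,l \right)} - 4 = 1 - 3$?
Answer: $- \frac{410}{11} \approx -37.273$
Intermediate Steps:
$y{\left(V,l \right)} = \frac{1}{4}$ ($y{\left(V,l \right)} = \frac{1}{2} + \frac{1 - 3}{8} = \frac{1}{2} + \frac{1}{8} \left(-2\right) = \frac{1}{2} - \frac{1}{4} = \frac{1}{4}$)
$N = 820$
$\frac{N}{G{\left(y{\left(6 \left(-2\right) + 3,-2 \right)} \right)}} = \frac{820}{-22} = 820 \left(- \frac{1}{22}\right) = - \frac{410}{11}$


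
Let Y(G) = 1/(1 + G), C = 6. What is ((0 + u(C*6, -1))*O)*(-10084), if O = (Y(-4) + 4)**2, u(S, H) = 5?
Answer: -6100820/9 ≈ -6.7787e+5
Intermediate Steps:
O = 121/9 (O = (1/(1 - 4) + 4)**2 = (1/(-3) + 4)**2 = (-1/3 + 4)**2 = (11/3)**2 = 121/9 ≈ 13.444)
((0 + u(C*6, -1))*O)*(-10084) = ((0 + 5)*(121/9))*(-10084) = (5*(121/9))*(-10084) = (605/9)*(-10084) = -6100820/9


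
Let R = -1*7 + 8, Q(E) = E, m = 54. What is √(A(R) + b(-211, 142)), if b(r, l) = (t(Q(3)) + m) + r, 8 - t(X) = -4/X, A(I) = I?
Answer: 2*I*√330/3 ≈ 12.111*I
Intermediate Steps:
R = 1 (R = -7 + 8 = 1)
t(X) = 8 + 4/X (t(X) = 8 - (-4)/X = 8 + 4/X)
b(r, l) = 190/3 + r (b(r, l) = ((8 + 4/3) + 54) + r = (28/3 + 54) + r = 190/3 + r)
√(A(R) + b(-211, 142)) = √(1 + (190/3 - 211)) = √(1 - 443/3) = √(-440/3) = 2*I*√330/3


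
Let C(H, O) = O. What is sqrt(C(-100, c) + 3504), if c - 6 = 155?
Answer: sqrt(3665) ≈ 60.539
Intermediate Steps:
c = 161 (c = 6 + 155 = 161)
sqrt(C(-100, c) + 3504) = sqrt(161 + 3504) = sqrt(3665)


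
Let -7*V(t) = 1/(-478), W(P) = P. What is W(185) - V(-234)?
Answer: 619009/3346 ≈ 185.00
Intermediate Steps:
V(t) = 1/3346 (V(t) = -1/7/(-478) = -1/7*(-1/478) = 1/3346)
W(185) - V(-234) = 185 - 1*1/3346 = 185 - 1/3346 = 619009/3346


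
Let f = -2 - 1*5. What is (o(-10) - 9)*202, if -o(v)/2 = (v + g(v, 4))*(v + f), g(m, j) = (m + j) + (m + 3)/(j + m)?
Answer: -311080/3 ≈ -1.0369e+5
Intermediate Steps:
f = -7 (f = -2 - 5 = -7)
g(m, j) = j + m + (3 + m)/(j + m) (g(m, j) = (j + m) + (3 + m)/(j + m) = j + m + (3 + m)/(j + m))
o(v) = -2*(-7 + v)*(v + (19 + v² + 9*v)/(4 + v)) (o(v) = -2*(v + (3 + v + 4² + v² + 2*4*v)/(4 + v))*(v - 7) = -2*(v + (3 + v + 16 + v² + 8*v)/(4 + v))*(-7 + v) = -2*(v + (19 + v² + 9*v)/(4 + v))*(-7 + v) = -2*(-7 + v)*(v + (19 + v² + 9*v)/(4 + v)))
(o(-10) - 9)*202 = (2*(133 + (-10)² - 2*(-10)³ + 72*(-10))/(4 - 10) - 9)*202 = (2*(133 + 100 - 2*(-1000) - 720)/(-6) - 9)*202 = (2*(-⅙)*(133 + 100 + 2000 - 720) - 9)*202 = (2*(-⅙)*1513 - 9)*202 = (-1513/3 - 9)*202 = -1540/3*202 = -311080/3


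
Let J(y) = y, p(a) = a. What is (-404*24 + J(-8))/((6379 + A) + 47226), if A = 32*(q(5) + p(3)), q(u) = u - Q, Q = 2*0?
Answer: -9704/53861 ≈ -0.18017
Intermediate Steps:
Q = 0
q(u) = u (q(u) = u - 1*0 = u + 0 = u)
A = 256 (A = 32*(5 + 3) = 32*8 = 256)
(-404*24 + J(-8))/((6379 + A) + 47226) = (-404*24 - 8)/((6379 + 256) + 47226) = (-9696 - 8)/(6635 + 47226) = -9704/53861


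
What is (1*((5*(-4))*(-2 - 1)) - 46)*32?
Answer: 448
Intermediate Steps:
(1*((5*(-4))*(-2 - 1)) - 46)*32 = (1*(-20*(-3)) - 46)*32 = (1*60 - 46)*32 = (60 - 46)*32 = 14*32 = 448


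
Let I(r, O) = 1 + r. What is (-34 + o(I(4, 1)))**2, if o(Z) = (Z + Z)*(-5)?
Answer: 7056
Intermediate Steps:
o(Z) = -10*Z (o(Z) = (2*Z)*(-5) = -10*Z)
(-34 + o(I(4, 1)))**2 = (-34 - 10*(1 + 4))**2 = (-34 - 10*5)**2 = (-34 - 50)**2 = (-84)**2 = 7056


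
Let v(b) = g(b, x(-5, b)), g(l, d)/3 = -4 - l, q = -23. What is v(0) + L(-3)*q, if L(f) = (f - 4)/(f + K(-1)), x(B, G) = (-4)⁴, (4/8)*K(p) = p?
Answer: -221/5 ≈ -44.200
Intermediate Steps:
K(p) = 2*p
x(B, G) = 256
g(l, d) = -12 - 3*l (g(l, d) = 3*(-4 - l) = -12 - 3*l)
v(b) = -12 - 3*b
L(f) = (-4 + f)/(-2 + f) (L(f) = (f - 4)/(f + 2*(-1)) = (-4 + f)/(f - 2) = (-4 + f)/(-2 + f))
v(0) + L(-3)*q = (-12 - 3*0) + ((-4 - 3)/(-2 - 3))*(-23) = (-12 + 0) + (-7/(-5))*(-23) = -12 - ⅕*(-7)*(-23) = -12 + (7/5)*(-23) = -12 - 161/5 = -221/5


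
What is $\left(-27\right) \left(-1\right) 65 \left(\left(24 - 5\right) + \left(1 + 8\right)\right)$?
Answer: $49140$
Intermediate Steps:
$\left(-27\right) \left(-1\right) 65 \left(\left(24 - 5\right) + \left(1 + 8\right)\right) = 27 \cdot 65 \left(19 + 9\right) = 1755 \cdot 28 = 49140$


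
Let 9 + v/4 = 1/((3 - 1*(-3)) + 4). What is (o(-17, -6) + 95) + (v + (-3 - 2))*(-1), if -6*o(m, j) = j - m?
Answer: 4013/30 ≈ 133.77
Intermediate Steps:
o(m, j) = -j/6 + m/6 (o(m, j) = -(j - m)/6 = -j/6 + m/6)
v = -178/5 (v = -36 + 4/((3 - 1*(-3)) + 4) = -36 + 4/((3 + 3) + 4) = -36 + 4/(6 + 4) = -36 + 4/10 = -36 + 4*(⅒) = -36 + ⅖ = -178/5 ≈ -35.600)
(o(-17, -6) + 95) + (v + (-3 - 2))*(-1) = ((-⅙*(-6) + (⅙)*(-17)) + 95) + (-178/5 + (-3 - 2))*(-1) = ((1 - 17/6) + 95) + (-178/5 - 5)*(-1) = (-11/6 + 95) - 203/5*(-1) = 559/6 + 203/5 = 4013/30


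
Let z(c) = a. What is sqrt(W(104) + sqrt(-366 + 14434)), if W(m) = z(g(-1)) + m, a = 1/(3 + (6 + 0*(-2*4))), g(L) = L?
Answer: sqrt(937 + 18*sqrt(3517))/3 ≈ 14.924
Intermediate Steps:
a = 1/9 (a = 1/(3 + (6 + 0*(-8))) = 1/(3 + (6 + 0)) = 1/(3 + 6) = 1/9 ≈ 0.11111)
z(c) = 1/9
W(m) = 1/9 + m
sqrt(W(104) + sqrt(-366 + 14434)) = sqrt((1/9 + 104) + sqrt(-366 + 14434)) = sqrt(937/9 + sqrt(14068)) = sqrt(937/9 + 2*sqrt(3517))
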